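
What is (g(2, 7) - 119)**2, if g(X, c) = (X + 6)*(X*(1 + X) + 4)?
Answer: 1521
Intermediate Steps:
g(X, c) = (4 + X*(1 + X))*(6 + X) (g(X, c) = (6 + X)*(4 + X*(1 + X)) = (4 + X*(1 + X))*(6 + X))
(g(2, 7) - 119)**2 = ((24 + 2**3 + 7*2**2 + 10*2) - 119)**2 = ((24 + 8 + 7*4 + 20) - 119)**2 = ((24 + 8 + 28 + 20) - 119)**2 = (80 - 119)**2 = (-39)**2 = 1521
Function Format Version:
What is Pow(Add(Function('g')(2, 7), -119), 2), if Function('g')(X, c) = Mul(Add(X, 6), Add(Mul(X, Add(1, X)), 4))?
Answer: 1521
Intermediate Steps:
Function('g')(X, c) = Mul(Add(4, Mul(X, Add(1, X))), Add(6, X)) (Function('g')(X, c) = Mul(Add(6, X), Add(4, Mul(X, Add(1, X)))) = Mul(Add(4, Mul(X, Add(1, X))), Add(6, X)))
Pow(Add(Function('g')(2, 7), -119), 2) = Pow(Add(Add(24, Pow(2, 3), Mul(7, Pow(2, 2)), Mul(10, 2)), -119), 2) = Pow(Add(Add(24, 8, Mul(7, 4), 20), -119), 2) = Pow(Add(Add(24, 8, 28, 20), -119), 2) = Pow(Add(80, -119), 2) = Pow(-39, 2) = 1521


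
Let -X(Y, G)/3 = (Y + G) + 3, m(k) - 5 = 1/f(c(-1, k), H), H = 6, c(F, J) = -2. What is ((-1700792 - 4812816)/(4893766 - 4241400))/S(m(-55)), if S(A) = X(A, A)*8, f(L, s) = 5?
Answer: 4071005/131125566 ≈ 0.031047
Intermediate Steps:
m(k) = 26/5 (m(k) = 5 + 1/5 = 26/5)
X(Y, G) = -9 - 3*G - 3*Y (X(Y, G) = -3*((Y + G) + 3) = -3*((G + Y) + 3) = -3*(3 + G + Y) = -9 - 3*G - 3*Y)
S(A) = -72 - 48*A (S(A) = (-9 - 3*A - 3*A)*8 = (-9 - 6*A)*8 = -72 - 48*A)
((-1700792 - 4812816)/(4893766 - 4241400))/S(m(-55)) = ((-1700792 - 4812816)/(4893766 - 4241400))/(-72 - 48*26/5) = (-6513608/652366)/(-72 - 1248/5) = (-6513608*1/652366)/(-1608/5) = -3256804/326183*(-5/1608) = 4071005/131125566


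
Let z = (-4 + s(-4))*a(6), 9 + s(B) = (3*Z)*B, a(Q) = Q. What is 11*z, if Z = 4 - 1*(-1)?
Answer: -4818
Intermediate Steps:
Z = 5 (Z = 4 + 1 = 5)
s(B) = -9 + 15*B (s(B) = -9 + (3*5)*B = -9 + 15*B)
z = -438 (z = (-4 + (-9 + 15*(-4)))*6 = (-4 + (-9 - 60))*6 = (-4 - 69)*6 = -73*6 = -438)
11*z = 11*(-438) = -4818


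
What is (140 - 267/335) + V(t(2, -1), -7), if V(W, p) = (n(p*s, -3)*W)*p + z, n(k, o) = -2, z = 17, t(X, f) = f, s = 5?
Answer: 47638/335 ≈ 142.20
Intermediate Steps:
V(W, p) = 17 - 2*W*p (V(W, p) = (-2*W)*p + 17 = -2*W*p + 17 = 17 - 2*W*p)
(140 - 267/335) + V(t(2, -1), -7) = (140 - 267/335) + (17 - 2*(-1)*(-7)) = (140 - 267*1/335) + (17 - 14) = (140 - 267/335) + 3 = 46633/335 + 3 = 47638/335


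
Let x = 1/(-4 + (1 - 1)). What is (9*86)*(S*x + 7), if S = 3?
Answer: 9675/2 ≈ 4837.5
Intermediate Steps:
x = -1/4 (x = 1/(-4 + 0) = 1/(-4) = -1/4 ≈ -0.25000)
(9*86)*(S*x + 7) = (9*86)*(3*(-1/4) + 7) = 774*(-3/4 + 7) = 774*(25/4) = 9675/2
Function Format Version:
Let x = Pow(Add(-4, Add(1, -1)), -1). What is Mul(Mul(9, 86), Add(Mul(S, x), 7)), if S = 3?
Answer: Rational(9675, 2) ≈ 4837.5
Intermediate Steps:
x = Rational(-1, 4) (x = Pow(Add(-4, 0), -1) = Pow(-4, -1) = Rational(-1, 4) ≈ -0.25000)
Mul(Mul(9, 86), Add(Mul(S, x), 7)) = Mul(Mul(9, 86), Add(Mul(3, Rational(-1, 4)), 7)) = Mul(774, Add(Rational(-3, 4), 7)) = Mul(774, Rational(25, 4)) = Rational(9675, 2)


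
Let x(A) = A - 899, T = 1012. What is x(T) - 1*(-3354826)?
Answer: 3354939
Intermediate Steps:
x(A) = -899 + A
x(T) - 1*(-3354826) = (-899 + 1012) - 1*(-3354826) = 113 + 3354826 = 3354939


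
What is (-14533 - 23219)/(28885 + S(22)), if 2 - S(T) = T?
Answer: -37752/28865 ≈ -1.3079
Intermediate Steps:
S(T) = 2 - T
(-14533 - 23219)/(28885 + S(22)) = (-14533 - 23219)/(28885 + (2 - 1*22)) = -37752/(28885 + (2 - 22)) = -37752/(28885 - 20) = -37752/28865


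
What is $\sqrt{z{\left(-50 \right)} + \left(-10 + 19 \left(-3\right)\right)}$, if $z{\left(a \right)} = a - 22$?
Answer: $i \sqrt{139} \approx 11.79 i$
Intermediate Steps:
$z{\left(a \right)} = -22 + a$
$\sqrt{z{\left(-50 \right)} + \left(-10 + 19 \left(-3\right)\right)} = \sqrt{\left(-22 - 50\right) + \left(-10 + 19 \left(-3\right)\right)} = \sqrt{-72 - 67} = \sqrt{-139} = i \sqrt{139}$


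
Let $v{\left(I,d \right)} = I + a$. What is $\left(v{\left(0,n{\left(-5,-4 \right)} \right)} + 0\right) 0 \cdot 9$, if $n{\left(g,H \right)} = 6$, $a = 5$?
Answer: $0$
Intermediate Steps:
$v{\left(I,d \right)} = 5 + I$ ($v{\left(I,d \right)} = I + 5 = 5 + I$)
$\left(v{\left(0,n{\left(-5,-4 \right)} \right)} + 0\right) 0 \cdot 9 = \left(\left(5 + 0\right) + 0\right) 0 \cdot 9 = \left(5 + 0\right) 0 \cdot 9 = 5 \cdot 0 \cdot 9 = 0 \cdot 9 = 0$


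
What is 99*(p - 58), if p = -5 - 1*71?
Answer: -13266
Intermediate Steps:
p = -76 (p = -5 - 71 = -76)
99*(p - 58) = 99*(-76 - 58) = 99*(-134) = -13266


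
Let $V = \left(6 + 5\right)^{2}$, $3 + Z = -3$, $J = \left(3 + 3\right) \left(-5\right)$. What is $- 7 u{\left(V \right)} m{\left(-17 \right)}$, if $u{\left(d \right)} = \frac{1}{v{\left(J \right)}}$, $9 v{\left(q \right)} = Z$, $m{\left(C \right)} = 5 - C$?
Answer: $231$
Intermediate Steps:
$J = -30$ ($J = 6 \left(-5\right) = -30$)
$Z = -6$ ($Z = -3 - 3 = -6$)
$V = 121$ ($V = 11^{2} = 121$)
$v{\left(q \right)} = - \frac{2}{3}$ ($v{\left(q \right)} = \frac{1}{9} \left(-6\right) = - \frac{2}{3}$)
$u{\left(d \right)} = - \frac{3}{2}$ ($u{\left(d \right)} = \frac{1}{- \frac{2}{3}} = - \frac{3}{2}$)
$- 7 u{\left(V \right)} m{\left(-17 \right)} = \left(-7\right) \left(- \frac{3}{2}\right) \left(5 - -17\right) = \frac{21 \left(5 + 17\right)}{2} = \frac{21}{2} \cdot 22 = 231$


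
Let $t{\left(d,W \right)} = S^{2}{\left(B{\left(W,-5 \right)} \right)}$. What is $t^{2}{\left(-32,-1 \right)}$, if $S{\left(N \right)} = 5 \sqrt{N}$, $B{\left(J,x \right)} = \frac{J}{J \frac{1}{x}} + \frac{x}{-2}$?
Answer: $\frac{15625}{4} \approx 3906.3$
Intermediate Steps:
$B{\left(J,x \right)} = \frac{x}{2}$ ($B{\left(J,x \right)} = J \frac{x}{J} + x \left(- \frac{1}{2}\right) = x - \frac{x}{2} = \frac{x}{2}$)
$t{\left(d,W \right)} = - \frac{125}{2}$ ($t{\left(d,W \right)} = \left(5 \sqrt{\frac{1}{2} \left(-5\right)}\right)^{2} = \left(5 \sqrt{- \frac{5}{2}}\right)^{2} = \left(5 \frac{i \sqrt{10}}{2}\right)^{2} = \left(\frac{5 i \sqrt{10}}{2}\right)^{2} = - \frac{125}{2}$)
$t^{2}{\left(-32,-1 \right)} = \left(- \frac{125}{2}\right)^{2} = \frac{15625}{4}$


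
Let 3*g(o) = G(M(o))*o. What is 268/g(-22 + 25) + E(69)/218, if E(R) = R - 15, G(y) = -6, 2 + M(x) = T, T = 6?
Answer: -14525/327 ≈ -44.419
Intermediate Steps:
M(x) = 4 (M(x) = -2 + 6 = 4)
E(R) = -15 + R
g(o) = -2*o (g(o) = (-6*o)/3 = -2*o)
268/g(-22 + 25) + E(69)/218 = 268/((-2*(-22 + 25))) + (-15 + 69)/218 = 268/((-2*3)) + 54*(1/218) = 268/(-6) + 27/109 = 268*(-⅙) + 27/109 = -134/3 + 27/109 = -14525/327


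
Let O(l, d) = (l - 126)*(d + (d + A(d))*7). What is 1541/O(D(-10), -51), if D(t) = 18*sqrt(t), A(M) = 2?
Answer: 10787/418428 + 1541*I*sqrt(10)/418428 ≈ 0.02578 + 0.011646*I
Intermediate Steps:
O(l, d) = (-126 + l)*(14 + 8*d) (O(l, d) = (l - 126)*(d + (d + 2)*7) = (-126 + l)*(d + (2 + d)*7) = (-126 + l)*(d + (14 + 7*d)) = (-126 + l)*(14 + 8*d))
1541/O(D(-10), -51) = 1541/(-1764 - 1008*(-51) + 14*(18*sqrt(-10)) + 8*(-51)*(18*sqrt(-10))) = 1541/(-1764 + 51408 + 14*(18*(I*sqrt(10))) + 8*(-51)*(18*(I*sqrt(10)))) = 1541/(-1764 + 51408 + 14*(18*I*sqrt(10)) + 8*(-51)*(18*I*sqrt(10))) = 1541/(-1764 + 51408 + 252*I*sqrt(10) - 7344*I*sqrt(10)) = 1541/(49644 - 7092*I*sqrt(10))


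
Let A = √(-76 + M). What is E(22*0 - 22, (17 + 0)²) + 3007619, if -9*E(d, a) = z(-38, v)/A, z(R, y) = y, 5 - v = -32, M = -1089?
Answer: 3007619 + 37*I*√1165/10485 ≈ 3.0076e+6 + 0.12045*I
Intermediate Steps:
v = 37 (v = 5 - 1*(-32) = 5 + 32 = 37)
A = I*√1165 (A = √(-76 - 1089) = √(-1165) = I*√1165 ≈ 34.132*I)
E(d, a) = 37*I*√1165/10485 (E(d, a) = -37/(9*(I*√1165)) = -37*(-I*√1165/1165)/9 = -(-37)*I*√1165/10485 = 37*I*√1165/10485)
E(22*0 - 22, (17 + 0)²) + 3007619 = 37*I*√1165/10485 + 3007619 = 3007619 + 37*I*√1165/10485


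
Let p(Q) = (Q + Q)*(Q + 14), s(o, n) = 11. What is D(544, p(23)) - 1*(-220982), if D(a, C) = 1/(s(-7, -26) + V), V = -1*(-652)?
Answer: 146511067/663 ≈ 2.2098e+5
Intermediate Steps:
V = 652
p(Q) = 2*Q*(14 + Q) (p(Q) = (2*Q)*(14 + Q) = 2*Q*(14 + Q))
D(a, C) = 1/663 (D(a, C) = 1/(11 + 652) = 1/663)
D(544, p(23)) - 1*(-220982) = 1/663 - 1*(-220982) = 1/663 + 220982 = 146511067/663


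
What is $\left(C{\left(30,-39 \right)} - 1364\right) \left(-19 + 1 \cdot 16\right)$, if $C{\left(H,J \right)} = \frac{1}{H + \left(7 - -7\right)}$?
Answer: $\frac{180045}{44} \approx 4091.9$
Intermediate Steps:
$C{\left(H,J \right)} = \frac{1}{14 + H}$ ($C{\left(H,J \right)} = \frac{1}{H + \left(7 + 7\right)} = \frac{1}{H + 14} = \frac{1}{14 + H}$)
$\left(C{\left(30,-39 \right)} - 1364\right) \left(-19 + 1 \cdot 16\right) = \left(\frac{1}{14 + 30} - 1364\right) \left(-19 + 1 \cdot 16\right) = \left(\frac{1}{44} - 1364\right) \left(-19 + 16\right) = \left(\frac{1}{44} - 1364\right) \left(-3\right) = \left(- \frac{60015}{44}\right) \left(-3\right) = \frac{180045}{44}$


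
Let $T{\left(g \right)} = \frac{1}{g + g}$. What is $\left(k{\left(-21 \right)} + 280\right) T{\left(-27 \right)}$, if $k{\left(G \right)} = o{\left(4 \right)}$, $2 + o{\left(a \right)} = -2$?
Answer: $- \frac{46}{9} \approx -5.1111$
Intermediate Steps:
$o{\left(a \right)} = -4$ ($o{\left(a \right)} = -2 - 2 = -4$)
$T{\left(g \right)} = \frac{1}{2 g}$
$k{\left(G \right)} = -4$
$\left(k{\left(-21 \right)} + 280\right) T{\left(-27 \right)} = \left(-4 + 280\right) \frac{1}{2 \left(-27\right)} = 276 \cdot \frac{1}{2} \left(- \frac{1}{27}\right) = 276 \left(- \frac{1}{54}\right) = - \frac{46}{9}$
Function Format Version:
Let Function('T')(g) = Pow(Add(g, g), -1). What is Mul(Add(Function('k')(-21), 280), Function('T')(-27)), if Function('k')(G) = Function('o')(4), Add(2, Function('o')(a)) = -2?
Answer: Rational(-46, 9) ≈ -5.1111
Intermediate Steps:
Function('o')(a) = -4 (Function('o')(a) = Add(-2, -2) = -4)
Function('T')(g) = Mul(Rational(1, 2), Pow(g, -1)) (Function('T')(g) = Pow(Mul(2, g), -1) = Mul(Rational(1, 2), Pow(g, -1)))
Function('k')(G) = -4
Mul(Add(Function('k')(-21), 280), Function('T')(-27)) = Mul(Add(-4, 280), Mul(Rational(1, 2), Pow(-27, -1))) = Mul(276, Mul(Rational(1, 2), Rational(-1, 27))) = Mul(276, Rational(-1, 54)) = Rational(-46, 9)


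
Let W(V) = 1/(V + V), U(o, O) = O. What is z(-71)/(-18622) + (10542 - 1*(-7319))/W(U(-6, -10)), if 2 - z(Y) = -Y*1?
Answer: -6652150771/18622 ≈ -3.5722e+5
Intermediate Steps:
z(Y) = 2 + Y (z(Y) = 2 - (-Y) = 2 - (-1)*Y = 2 + Y)
W(V) = 1/(2*V)
z(-71)/(-18622) + (10542 - 1*(-7319))/W(U(-6, -10)) = (2 - 71)/(-18622) + (10542 - 1*(-7319))/(((½)/(-10))) = -69*(-1/18622) + (10542 + 7319)/(((½)*(-⅒))) = 69/18622 + 17861/(-1/20) = 69/18622 + 17861*(-20) = 69/18622 - 357220 = -6652150771/18622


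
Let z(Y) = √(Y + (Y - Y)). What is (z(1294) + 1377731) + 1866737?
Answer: 3244468 + √1294 ≈ 3.2445e+6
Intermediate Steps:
z(Y) = √Y (z(Y) = √(Y + 0) = √Y)
(z(1294) + 1377731) + 1866737 = (√1294 + 1377731) + 1866737 = (1377731 + √1294) + 1866737 = 3244468 + √1294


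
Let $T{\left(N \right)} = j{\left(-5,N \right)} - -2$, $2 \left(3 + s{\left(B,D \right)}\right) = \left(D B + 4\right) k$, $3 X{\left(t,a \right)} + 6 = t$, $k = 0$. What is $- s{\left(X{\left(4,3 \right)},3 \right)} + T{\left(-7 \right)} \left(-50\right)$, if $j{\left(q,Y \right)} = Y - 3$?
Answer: $403$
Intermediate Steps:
$j{\left(q,Y \right)} = -3 + Y$ ($j{\left(q,Y \right)} = Y - 3 = -3 + Y$)
$X{\left(t,a \right)} = -2 + \frac{t}{3}$
$s{\left(B,D \right)} = -3$ ($s{\left(B,D \right)} = -3 + \frac{\left(D B + 4\right) 0}{2} = -3 + \frac{\left(B D + 4\right) 0}{2} = -3 + \frac{\left(4 + B D\right) 0}{2} = -3 + \frac{1}{2} \cdot 0 = -3 + 0 = -3$)
$T{\left(N \right)} = -1 + N$ ($T{\left(N \right)} = \left(-3 + N\right) - -2 = \left(-3 + N\right) + 2 = -1 + N$)
$- s{\left(X{\left(4,3 \right)},3 \right)} + T{\left(-7 \right)} \left(-50\right) = \left(-1\right) \left(-3\right) + \left(-1 - 7\right) \left(-50\right) = 3 - -400 = 3 + 400 = 403$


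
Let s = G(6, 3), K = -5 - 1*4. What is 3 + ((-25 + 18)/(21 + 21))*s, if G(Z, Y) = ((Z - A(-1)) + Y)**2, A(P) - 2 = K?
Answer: -119/3 ≈ -39.667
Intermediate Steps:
K = -9 (K = -5 - 4 = -9)
A(P) = -7 (A(P) = 2 - 9 = -7)
G(Z, Y) = (7 + Y + Z)**2 (G(Z, Y) = ((Z - 1*(-7)) + Y)**2 = ((Z + 7) + Y)**2 = ((7 + Z) + Y)**2 = (7 + Y + Z)**2)
s = 256 (s = (7 + 3 + 6)**2 = 16**2 = 256)
3 + ((-25 + 18)/(21 + 21))*s = 3 + ((-25 + 18)/(21 + 21))*256 = 3 - 7/42*256 = 3 - 7*1/42*256 = 3 - 1/6*256 = 3 - 128/3 = -119/3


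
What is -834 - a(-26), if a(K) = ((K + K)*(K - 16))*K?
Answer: 55950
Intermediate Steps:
a(K) = 2*K**2*(-16 + K) (a(K) = ((2*K)*(-16 + K))*K = (2*K*(-16 + K))*K = 2*K**2*(-16 + K))
-834 - a(-26) = -834 - 2*(-26)**2*(-16 - 26) = -834 - 2*676*(-42) = -834 - 1*(-56784) = -834 + 56784 = 55950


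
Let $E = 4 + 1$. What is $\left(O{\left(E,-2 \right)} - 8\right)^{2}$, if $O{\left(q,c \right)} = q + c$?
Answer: $25$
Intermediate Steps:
$E = 5$
$O{\left(q,c \right)} = c + q$
$\left(O{\left(E,-2 \right)} - 8\right)^{2} = \left(\left(-2 + 5\right) - 8\right)^{2} = \left(3 - 8\right)^{2} = \left(-5\right)^{2} = 25$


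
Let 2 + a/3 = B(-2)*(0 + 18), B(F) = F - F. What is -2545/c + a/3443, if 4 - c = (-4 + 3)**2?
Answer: -8762453/10329 ≈ -848.33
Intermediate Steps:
B(F) = 0
a = -6 (a = -6 + 3*(0*(0 + 18)) = -6 + 3*(0*18) = -6 + 3*0 = -6 + 0 = -6)
c = 3 (c = 4 - (-4 + 3)**2 = 4 - 1*(-1)**2 = 4 - 1*1 = 4 - 1 = 3)
-2545/c + a/3443 = -2545/3 - 6/3443 = -8762453/10329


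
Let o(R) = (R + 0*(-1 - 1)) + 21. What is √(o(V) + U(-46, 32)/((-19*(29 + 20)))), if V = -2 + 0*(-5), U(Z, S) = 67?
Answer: 3*√37202/133 ≈ 4.3506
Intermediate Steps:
V = -2 (V = -2 + 0 = -2)
o(R) = 21 + R (o(R) = (R + 0*(-2)) + 21 = (R + 0) + 21 = R + 21 = 21 + R)
√(o(V) + U(-46, 32)/((-19*(29 + 20)))) = √((21 - 2) + 67/((-19*(29 + 20)))) = √(19 + 67/((-19*49))) = √(19 + 67/(-931)) = √(19 + 67*(-1/931)) = √(19 - 67/931) = √(17622/931) = 3*√37202/133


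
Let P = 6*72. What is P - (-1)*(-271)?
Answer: 161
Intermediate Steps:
P = 432
P - (-1)*(-271) = 432 - (-1)*(-271) = 432 - 1*271 = 432 - 271 = 161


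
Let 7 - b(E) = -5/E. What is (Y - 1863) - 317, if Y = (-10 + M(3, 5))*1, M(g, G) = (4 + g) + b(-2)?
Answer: -4357/2 ≈ -2178.5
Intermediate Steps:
b(E) = 7 + 5/E (b(E) = 7 - (-5)/E = 7 + 5/E)
M(g, G) = 17/2 + g (M(g, G) = (4 + g) + (7 + 5/(-2)) = (4 + g) + (7 + 5*(-1/2)) = (4 + g) + (7 - 5/2) = (4 + g) + 9/2 = 17/2 + g)
Y = 3/2 (Y = (-10 + (17/2 + 3))*1 = (-10 + 23/2)*1 = (3/2)*1 = 3/2 ≈ 1.5000)
(Y - 1863) - 317 = (3/2 - 1863) - 317 = -3723/2 - 317 = -4357/2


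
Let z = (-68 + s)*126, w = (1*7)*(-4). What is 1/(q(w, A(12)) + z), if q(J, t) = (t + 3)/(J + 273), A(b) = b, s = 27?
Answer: -49/253131 ≈ -0.00019358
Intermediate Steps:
w = -28 (w = 7*(-4) = -28)
q(J, t) = (3 + t)/(273 + J)
z = -5166 (z = (-68 + 27)*126 = -41*126 = -5166)
1/(q(w, A(12)) + z) = 1/((3 + 12)/(273 - 28) - 5166) = 1/(15/245 - 5166) = 1/((1/245)*15 - 5166) = 1/(3/49 - 5166) = 1/(-253131/49) = -49/253131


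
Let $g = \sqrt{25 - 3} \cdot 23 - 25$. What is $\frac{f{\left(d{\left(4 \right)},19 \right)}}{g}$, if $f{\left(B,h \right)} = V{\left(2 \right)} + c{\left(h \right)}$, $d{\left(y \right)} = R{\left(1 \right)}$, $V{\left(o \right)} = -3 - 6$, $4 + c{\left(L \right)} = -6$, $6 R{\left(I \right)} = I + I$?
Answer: $- \frac{475}{11013} - \frac{437 \sqrt{22}}{11013} \approx -0.22925$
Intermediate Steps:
$R{\left(I \right)} = \frac{I}{3}$ ($R{\left(I \right)} = \frac{I + I}{6} = \frac{2 I}{6} = \frac{I}{3}$)
$c{\left(L \right)} = -10$ ($c{\left(L \right)} = -4 - 6 = -10$)
$V{\left(o \right)} = -9$ ($V{\left(o \right)} = -3 - 6 = -9$)
$d{\left(y \right)} = \frac{1}{3}$ ($d{\left(y \right)} = \frac{1}{3} \cdot 1 = \frac{1}{3}$)
$f{\left(B,h \right)} = -19$ ($f{\left(B,h \right)} = -9 - 10 = -19$)
$g = -25 + 23 \sqrt{22}$ ($g = \sqrt{22} \cdot 23 - 25 = 23 \sqrt{22} - 25 = -25 + 23 \sqrt{22} \approx 82.88$)
$\frac{f{\left(d{\left(4 \right)},19 \right)}}{g} = - \frac{19}{-25 + 23 \sqrt{22}}$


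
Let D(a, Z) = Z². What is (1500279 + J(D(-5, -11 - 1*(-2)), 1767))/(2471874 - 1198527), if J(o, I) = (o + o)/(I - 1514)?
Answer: 126523583/107385597 ≈ 1.1782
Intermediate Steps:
J(o, I) = 2*o/(-1514 + I) (J(o, I) = (2*o)/(-1514 + I) = 2*o/(-1514 + I))
(1500279 + J(D(-5, -11 - 1*(-2)), 1767))/(2471874 - 1198527) = (1500279 + 2*(-11 - 1*(-2))²/(-1514 + 1767))/(2471874 - 1198527) = (1500279 + 2*(-11 + 2)²/253)/1273347 = (1500279 + 2*(-9)²*(1/253))*(1/1273347) = (1500279 + 2*81*(1/253))*(1/1273347) = (1500279 + 162/253)*(1/1273347) = (379570749/253)*(1/1273347) = 126523583/107385597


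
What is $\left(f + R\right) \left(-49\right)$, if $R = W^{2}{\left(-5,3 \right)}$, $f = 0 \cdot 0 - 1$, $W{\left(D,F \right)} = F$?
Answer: $-392$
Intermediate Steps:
$f = -1$ ($f = 0 - 1 = -1$)
$R = 9$ ($R = 3^{2} = 9$)
$\left(f + R\right) \left(-49\right) = \left(-1 + 9\right) \left(-49\right) = 8 \left(-49\right) = -392$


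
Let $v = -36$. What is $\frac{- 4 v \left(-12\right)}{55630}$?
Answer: $- \frac{864}{27815} \approx -0.031062$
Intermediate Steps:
$\frac{- 4 v \left(-12\right)}{55630} = \frac{\left(-4\right) \left(-36\right) \left(-12\right)}{55630} = 144 \left(-12\right) \frac{1}{55630} = \left(-1728\right) \frac{1}{55630} = - \frac{864}{27815}$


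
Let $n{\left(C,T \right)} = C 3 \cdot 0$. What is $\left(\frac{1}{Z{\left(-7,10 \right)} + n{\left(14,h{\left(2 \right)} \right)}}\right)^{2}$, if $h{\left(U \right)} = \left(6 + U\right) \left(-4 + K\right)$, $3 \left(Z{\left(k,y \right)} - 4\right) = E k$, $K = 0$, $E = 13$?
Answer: $\frac{9}{6241} \approx 0.0014421$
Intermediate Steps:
$Z{\left(k,y \right)} = 4 + \frac{13 k}{3}$
$h{\left(U \right)} = -24 - 4 U$ ($h{\left(U \right)} = \left(6 + U\right) \left(-4 + 0\right) = \left(6 + U\right) \left(-4\right) = -24 - 4 U$)
$n{\left(C,T \right)} = 0$ ($n{\left(C,T \right)} = 3 C 0 = 0$)
$\left(\frac{1}{Z{\left(-7,10 \right)} + n{\left(14,h{\left(2 \right)} \right)}}\right)^{2} = \left(\frac{1}{\left(4 + \frac{13}{3} \left(-7\right)\right) + 0}\right)^{2} = \left(\frac{1}{\left(4 - \frac{91}{3}\right) + 0}\right)^{2} = \left(\frac{1}{- \frac{79}{3} + 0}\right)^{2} = \left(\frac{1}{- \frac{79}{3}}\right)^{2} = \left(- \frac{3}{79}\right)^{2} = \frac{9}{6241}$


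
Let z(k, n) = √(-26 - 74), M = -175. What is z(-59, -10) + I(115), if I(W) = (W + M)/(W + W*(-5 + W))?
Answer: -4/851 + 10*I ≈ -0.0047004 + 10.0*I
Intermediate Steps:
z(k, n) = 10*I (z(k, n) = √(-100) = 10*I)
I(W) = (-175 + W)/(W + W*(-5 + W)) (I(W) = (W - 175)/(W + W*(-5 + W)) = (-175 + W)/(W + W*(-5 + W)))
z(-59, -10) + I(115) = 10*I + (-175 + 115)/(115*(-4 + 115)) = 10*I + (1/115)*(-60)/111 = 10*I + (1/115)*(1/111)*(-60) = 10*I - 4/851 = -4/851 + 10*I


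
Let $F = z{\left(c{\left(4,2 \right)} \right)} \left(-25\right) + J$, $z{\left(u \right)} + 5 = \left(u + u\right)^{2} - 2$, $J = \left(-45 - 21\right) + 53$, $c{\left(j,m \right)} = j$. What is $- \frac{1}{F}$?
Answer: $\frac{1}{1438} \approx 0.00069541$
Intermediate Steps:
$J = -13$ ($J = -66 + 53 = -13$)
$z{\left(u \right)} = -7 + 4 u^{2}$ ($z{\left(u \right)} = -5 + \left(\left(u + u\right)^{2} - 2\right) = -5 + \left(\left(2 u\right)^{2} - 2\right) = -5 + \left(4 u^{2} - 2\right) = -5 + \left(-2 + 4 u^{2}\right) = -7 + 4 u^{2}$)
$F = -1438$ ($F = \left(-7 + 4 \cdot 4^{2}\right) \left(-25\right) - 13 = \left(-7 + 4 \cdot 16\right) \left(-25\right) - 13 = \left(-7 + 64\right) \left(-25\right) - 13 = 57 \left(-25\right) - 13 = -1425 - 13 = -1438$)
$- \frac{1}{F} = - \frac{1}{-1438} = \left(-1\right) \left(- \frac{1}{1438}\right) = \frac{1}{1438}$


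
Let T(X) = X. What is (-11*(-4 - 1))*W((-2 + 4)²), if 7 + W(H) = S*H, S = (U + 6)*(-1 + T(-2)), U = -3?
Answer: -2365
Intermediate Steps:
S = -9 (S = (-3 + 6)*(-1 - 2) = 3*(-3) = -9)
W(H) = -7 - 9*H
(-11*(-4 - 1))*W((-2 + 4)²) = (-11*(-4 - 1))*(-7 - 9*(-2 + 4)²) = (-11*(-5))*(-7 - 9*2²) = 55*(-7 - 9*4) = 55*(-7 - 36) = 55*(-43) = -2365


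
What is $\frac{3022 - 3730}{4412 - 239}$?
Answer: $- \frac{236}{1391} \approx -0.16966$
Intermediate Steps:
$\frac{3022 - 3730}{4412 - 239} = - \frac{708}{4173} = \left(-708\right) \frac{1}{4173} = - \frac{236}{1391}$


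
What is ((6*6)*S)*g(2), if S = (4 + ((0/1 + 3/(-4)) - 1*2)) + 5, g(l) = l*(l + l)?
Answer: 1800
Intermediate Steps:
g(l) = 2*l² (g(l) = l*(2*l) = 2*l²)
S = 25/4 (S = (4 + ((0*1 + 3*(-¼)) - 2)) + 5 = (4 + ((0 - ¾) - 2)) + 5 = (4 + (-¾ - 2)) + 5 = (4 - 11/4) + 5 = 5/4 + 5 = 25/4 ≈ 6.2500)
((6*6)*S)*g(2) = ((6*6)*(25/4))*(2*2²) = (36*(25/4))*(2*4) = 225*8 = 1800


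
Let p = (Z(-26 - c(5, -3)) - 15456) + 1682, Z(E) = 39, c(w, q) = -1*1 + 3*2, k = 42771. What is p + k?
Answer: 29036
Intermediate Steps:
c(w, q) = 5 (c(w, q) = -1 + 6 = 5)
p = -13735 (p = (39 - 15456) + 1682 = -15417 + 1682 = -13735)
p + k = -13735 + 42771 = 29036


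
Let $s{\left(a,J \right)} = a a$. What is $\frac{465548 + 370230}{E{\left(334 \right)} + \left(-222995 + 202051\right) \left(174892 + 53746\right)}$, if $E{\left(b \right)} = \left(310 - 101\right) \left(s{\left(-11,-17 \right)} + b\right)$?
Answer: $- \frac{835778}{4788499177} \approx -0.00017454$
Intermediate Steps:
$s{\left(a,J \right)} = a^{2}$
$E{\left(b \right)} = 25289 + 209 b$ ($E{\left(b \right)} = \left(310 - 101\right) \left(\left(-11\right)^{2} + b\right) = 209 \left(121 + b\right) = 25289 + 209 b$)
$\frac{465548 + 370230}{E{\left(334 \right)} + \left(-222995 + 202051\right) \left(174892 + 53746\right)} = \frac{465548 + 370230}{\left(25289 + 209 \cdot 334\right) + \left(-222995 + 202051\right) \left(174892 + 53746\right)} = \frac{835778}{\left(25289 + 69806\right) - 4788594272} = \frac{835778}{95095 - 4788594272} = \frac{835778}{-4788499177} = 835778 \left(- \frac{1}{4788499177}\right) = - \frac{835778}{4788499177}$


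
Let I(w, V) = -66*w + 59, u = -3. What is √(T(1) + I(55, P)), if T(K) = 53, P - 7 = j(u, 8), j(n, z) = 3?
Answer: I*√3518 ≈ 59.313*I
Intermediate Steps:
P = 10 (P = 7 + 3 = 10)
I(w, V) = 59 - 66*w
√(T(1) + I(55, P)) = √(53 + (59 - 66*55)) = √(53 + (59 - 3630)) = √(53 - 3571) = √(-3518) = I*√3518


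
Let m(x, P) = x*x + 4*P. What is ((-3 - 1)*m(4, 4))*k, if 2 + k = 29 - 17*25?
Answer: 50944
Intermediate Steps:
m(x, P) = x² + 4*P
k = -398 (k = -2 + (29 - 17*25) = -2 + (29 - 425) = -2 - 396 = -398)
((-3 - 1)*m(4, 4))*k = ((-3 - 1)*(4² + 4*4))*(-398) = -4*(16 + 16)*(-398) = -4*32*(-398) = -128*(-398) = 50944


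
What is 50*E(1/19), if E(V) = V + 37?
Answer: 35200/19 ≈ 1852.6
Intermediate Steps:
E(V) = 37 + V
50*E(1/19) = 50*(37 + 1/19) = 50*(704/19) = 35200/19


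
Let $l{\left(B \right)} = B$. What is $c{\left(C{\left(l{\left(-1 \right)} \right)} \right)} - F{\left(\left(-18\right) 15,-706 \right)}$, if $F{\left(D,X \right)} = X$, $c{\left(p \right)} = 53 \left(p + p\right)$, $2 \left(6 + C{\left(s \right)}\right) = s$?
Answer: $17$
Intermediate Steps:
$C{\left(s \right)} = -6 + \frac{s}{2}$
$c{\left(p \right)} = 106 p$ ($c{\left(p \right)} = 53 \cdot 2 p = 106 p$)
$c{\left(C{\left(l{\left(-1 \right)} \right)} \right)} - F{\left(\left(-18\right) 15,-706 \right)} = 106 \left(-6 + \frac{1}{2} \left(-1\right)\right) - -706 = 106 \left(-6 - \frac{1}{2}\right) + 706 = 106 \left(- \frac{13}{2}\right) + 706 = -689 + 706 = 17$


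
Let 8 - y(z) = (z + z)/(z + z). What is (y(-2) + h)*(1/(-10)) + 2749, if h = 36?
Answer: 27447/10 ≈ 2744.7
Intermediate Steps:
y(z) = 7 (y(z) = 8 - (z + z)/(z + z) = 8 - 2*z/(2*z) = 8 - 2*z*1/(2*z) = 8 - 1*1 = 8 - 1 = 7)
(y(-2) + h)*(1/(-10)) + 2749 = (7 + 36)*(1/(-10)) + 2749 = 43*(1*(-⅒)) + 2749 = 43*(-⅒) + 2749 = -43/10 + 2749 = 27447/10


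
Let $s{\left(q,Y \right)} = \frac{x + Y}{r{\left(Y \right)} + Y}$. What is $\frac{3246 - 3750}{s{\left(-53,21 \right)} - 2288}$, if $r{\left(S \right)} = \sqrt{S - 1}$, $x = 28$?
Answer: $\frac{484958376}{2199205121} - \frac{49392 \sqrt{5}}{2199205121} \approx 0.22047$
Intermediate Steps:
$r{\left(S \right)} = \sqrt{-1 + S}$
$s{\left(q,Y \right)} = \frac{28 + Y}{Y + \sqrt{-1 + Y}}$ ($s{\left(q,Y \right)} = \frac{28 + Y}{\sqrt{-1 + Y} + Y} = \frac{28 + Y}{Y + \sqrt{-1 + Y}}$)
$\frac{3246 - 3750}{s{\left(-53,21 \right)} - 2288} = \frac{3246 - 3750}{\frac{28 + 21}{21 + \sqrt{-1 + 21}} - 2288} = - \frac{504}{\frac{1}{21 + \sqrt{20}} \cdot 49 - 2288} = - \frac{504}{\frac{1}{21 + 2 \sqrt{5}} \cdot 49 - 2288} = - \frac{504}{\frac{49}{21 + 2 \sqrt{5}} - 2288} = - \frac{504}{-2288 + \frac{49}{21 + 2 \sqrt{5}}}$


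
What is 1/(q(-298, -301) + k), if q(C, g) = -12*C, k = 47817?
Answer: 1/51393 ≈ 1.9458e-5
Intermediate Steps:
1/(q(-298, -301) + k) = 1/(-12*(-298) + 47817) = 1/(3576 + 47817) = 1/51393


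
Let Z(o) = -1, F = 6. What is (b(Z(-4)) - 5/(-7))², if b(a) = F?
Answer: 2209/49 ≈ 45.082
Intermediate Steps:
b(a) = 6
(b(Z(-4)) - 5/(-7))² = (6 - 5/(-7))² = (6 - 5*(-⅐))² = (6 + 5/7)² = (47/7)² = 2209/49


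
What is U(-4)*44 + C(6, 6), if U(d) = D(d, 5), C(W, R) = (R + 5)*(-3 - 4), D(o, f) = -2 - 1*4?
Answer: -341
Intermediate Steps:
D(o, f) = -6 (D(o, f) = -2 - 4 = -6)
C(W, R) = -35 - 7*R (C(W, R) = (5 + R)*(-7) = -35 - 7*R)
U(d) = -6
U(-4)*44 + C(6, 6) = -6*44 + (-35 - 7*6) = -264 + (-35 - 42) = -264 - 77 = -341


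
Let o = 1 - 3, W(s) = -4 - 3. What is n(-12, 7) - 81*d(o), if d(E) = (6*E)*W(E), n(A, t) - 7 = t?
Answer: -6790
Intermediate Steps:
n(A, t) = 7 + t
W(s) = -7
o = -2
d(E) = -42*E (d(E) = (6*E)*(-7) = -42*E)
n(-12, 7) - 81*d(o) = (7 + 7) - (-3402)*(-2) = 14 - 81*84 = 14 - 6804 = -6790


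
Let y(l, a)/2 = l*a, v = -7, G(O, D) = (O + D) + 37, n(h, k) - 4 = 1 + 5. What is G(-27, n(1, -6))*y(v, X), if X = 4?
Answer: -1120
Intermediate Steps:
n(h, k) = 10 (n(h, k) = 4 + (1 + 5) = 4 + 6 = 10)
G(O, D) = 37 + D + O (G(O, D) = (D + O) + 37 = 37 + D + O)
y(l, a) = 2*a*l (y(l, a) = 2*(l*a) = 2*(a*l) = 2*a*l)
G(-27, n(1, -6))*y(v, X) = (37 + 10 - 27)*(2*4*(-7)) = 20*(-56) = -1120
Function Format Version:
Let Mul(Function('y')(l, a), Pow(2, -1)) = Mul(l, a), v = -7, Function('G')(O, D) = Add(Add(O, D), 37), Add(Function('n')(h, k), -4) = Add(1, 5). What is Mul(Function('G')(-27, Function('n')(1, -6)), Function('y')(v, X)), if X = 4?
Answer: -1120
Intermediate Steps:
Function('n')(h, k) = 10 (Function('n')(h, k) = Add(4, Add(1, 5)) = Add(4, 6) = 10)
Function('G')(O, D) = Add(37, D, O) (Function('G')(O, D) = Add(Add(D, O), 37) = Add(37, D, O))
Function('y')(l, a) = Mul(2, a, l) (Function('y')(l, a) = Mul(2, Mul(l, a)) = Mul(2, Mul(a, l)) = Mul(2, a, l))
Mul(Function('G')(-27, Function('n')(1, -6)), Function('y')(v, X)) = Mul(Add(37, 10, -27), Mul(2, 4, -7)) = Mul(20, -56) = -1120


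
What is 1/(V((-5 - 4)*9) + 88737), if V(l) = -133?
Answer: 1/88604 ≈ 1.1286e-5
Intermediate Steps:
1/(V((-5 - 4)*9) + 88737) = 1/(-133 + 88737) = 1/88604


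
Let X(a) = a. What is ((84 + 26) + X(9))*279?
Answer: 33201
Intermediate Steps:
((84 + 26) + X(9))*279 = ((84 + 26) + 9)*279 = (110 + 9)*279 = 119*279 = 33201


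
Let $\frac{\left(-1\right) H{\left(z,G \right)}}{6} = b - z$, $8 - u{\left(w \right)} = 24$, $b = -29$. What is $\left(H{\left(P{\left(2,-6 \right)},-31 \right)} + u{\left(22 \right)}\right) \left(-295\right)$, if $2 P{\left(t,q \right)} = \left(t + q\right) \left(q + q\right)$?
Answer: $-89090$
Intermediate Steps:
$u{\left(w \right)} = -16$ ($u{\left(w \right)} = 8 - 24 = -16$)
$P{\left(t,q \right)} = q \left(q + t\right)$ ($P{\left(t,q \right)} = \frac{\left(t + q\right) \left(q + q\right)}{2} = \frac{\left(q + t\right) 2 q}{2} = \frac{2 q \left(q + t\right)}{2} = q \left(q + t\right)$)
$H{\left(z,G \right)} = 174 + 6 z$ ($H{\left(z,G \right)} = - 6 \left(-29 - z\right) = 174 + 6 z$)
$\left(H{\left(P{\left(2,-6 \right)},-31 \right)} + u{\left(22 \right)}\right) \left(-295\right) = \left(\left(174 + 6 \left(- 6 \left(-6 + 2\right)\right)\right) - 16\right) \left(-295\right) = \left(\left(174 + 6 \left(\left(-6\right) \left(-4\right)\right)\right) - 16\right) \left(-295\right) = \left(\left(174 + 6 \cdot 24\right) - 16\right) \left(-295\right) = \left(\left(174 + 144\right) - 16\right) \left(-295\right) = \left(318 - 16\right) \left(-295\right) = 302 \left(-295\right) = -89090$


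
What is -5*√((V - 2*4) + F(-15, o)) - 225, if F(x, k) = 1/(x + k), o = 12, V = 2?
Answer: -225 - 5*I*√57/3 ≈ -225.0 - 12.583*I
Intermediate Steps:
F(x, k) = 1/(k + x)
-5*√((V - 2*4) + F(-15, o)) - 225 = -5*√((2 - 2*4) + 1/(12 - 15)) - 225 = -5*√((2 - 8) + 1/(-3)) - 225 = -5*√(-6 - ⅓) - 225 = -5*I*√57/3 - 225 = -225 - 5*I*√57/3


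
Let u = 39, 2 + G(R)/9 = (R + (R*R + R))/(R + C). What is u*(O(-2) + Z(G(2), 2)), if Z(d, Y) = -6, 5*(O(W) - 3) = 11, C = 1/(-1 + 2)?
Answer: -156/5 ≈ -31.200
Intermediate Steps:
C = 1 (C = 1/1 = 1)
G(R) = -18 + 9*(R² + 2*R)/(1 + R) (G(R) = -18 + 9*((R + (R*R + R))/(R + 1)) = -18 + 9*((R + (R² + R))/(1 + R)) = -18 + 9*((R + (R + R²))/(1 + R)) = -18 + 9*((R² + 2*R)/(1 + R)) = -18 + 9*(R² + 2*R)/(1 + R))
O(W) = 26/5 (O(W) = 3 + (⅕)*11 = 3 + 11/5 = 26/5)
u*(O(-2) + Z(G(2), 2)) = 39*(26/5 - 6) = 39*(-⅘) = -156/5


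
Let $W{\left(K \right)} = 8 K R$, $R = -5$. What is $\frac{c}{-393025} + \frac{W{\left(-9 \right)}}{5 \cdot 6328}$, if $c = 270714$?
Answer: $- \frac{210597549}{310882775} \approx -0.67742$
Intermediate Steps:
$W{\left(K \right)} = - 40 K$ ($W{\left(K \right)} = 8 K \left(-5\right) = - 40 K$)
$\frac{c}{-393025} + \frac{W{\left(-9 \right)}}{5 \cdot 6328} = \frac{270714}{-393025} + \frac{\left(-40\right) \left(-9\right)}{5 \cdot 6328} = 270714 \left(- \frac{1}{393025}\right) + \frac{360}{31640} = - \frac{270714}{393025} + 360 \cdot \frac{1}{31640} = - \frac{270714}{393025} + \frac{9}{791} = - \frac{210597549}{310882775}$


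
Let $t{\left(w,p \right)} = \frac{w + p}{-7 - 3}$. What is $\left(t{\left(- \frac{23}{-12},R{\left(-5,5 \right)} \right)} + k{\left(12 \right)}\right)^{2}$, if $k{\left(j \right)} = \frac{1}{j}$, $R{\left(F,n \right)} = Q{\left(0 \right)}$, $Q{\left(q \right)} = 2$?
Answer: $\frac{1369}{14400} \approx 0.095069$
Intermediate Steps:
$R{\left(F,n \right)} = 2$
$t{\left(w,p \right)} = - \frac{p}{10} - \frac{w}{10}$ ($t{\left(w,p \right)} = \frac{p + w}{-10} = \left(p + w\right) \left(- \frac{1}{10}\right) = - \frac{p}{10} - \frac{w}{10}$)
$\left(t{\left(- \frac{23}{-12},R{\left(-5,5 \right)} \right)} + k{\left(12 \right)}\right)^{2} = \left(\left(\left(- \frac{1}{10}\right) 2 - \frac{\left(-23\right) \frac{1}{-12}}{10}\right) + \frac{1}{12}\right)^{2} = \left(\left(- \frac{1}{5} - \frac{\left(-23\right) \left(- \frac{1}{12}\right)}{10}\right) + \frac{1}{12}\right)^{2} = \left(\left(- \frac{1}{5} - \frac{23}{120}\right) + \frac{1}{12}\right)^{2} = \left(- \frac{47}{120} + \frac{1}{12}\right)^{2} = \left(- \frac{37}{120}\right)^{2} = \frac{1369}{14400}$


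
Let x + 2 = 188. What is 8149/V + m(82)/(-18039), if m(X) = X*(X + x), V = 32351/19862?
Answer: 2918999300506/583579689 ≈ 5001.9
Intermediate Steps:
x = 186 (x = -2 + 188 = 186)
V = 32351/19862 (V = 32351*(1/19862) = 32351/19862 ≈ 1.6288)
m(X) = X*(186 + X) (m(X) = X*(X + 186) = X*(186 + X))
8149/V + m(82)/(-18039) = 8149/(32351/19862) + (82*(186 + 82))/(-18039) = 8149*(19862/32351) + (82*268)*(-1/18039) = 161855438/32351 + 21976*(-1/18039) = 161855438/32351 - 21976/18039 = 2918999300506/583579689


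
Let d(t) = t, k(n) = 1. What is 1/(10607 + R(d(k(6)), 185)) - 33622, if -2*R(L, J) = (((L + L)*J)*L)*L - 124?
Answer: -352493047/10484 ≈ -33622.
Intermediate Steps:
R(L, J) = 62 - J*L**3 (R(L, J) = -((((L + L)*J)*L)*L - 124)/2 = -((((2*L)*J)*L)*L - 124)/2 = -(((2*J*L)*L)*L - 124)/2 = -((2*J*L**2)*L - 124)/2 = -(2*J*L**3 - 124)/2 = -(-124 + 2*J*L**3)/2 = 62 - J*L**3)
1/(10607 + R(d(k(6)), 185)) - 33622 = 1/(10607 + (62 - 1*185*1**3)) - 33622 = 1/(10607 + (62 - 1*185*1)) - 33622 = 1/(10607 + (62 - 185)) - 33622 = 1/(10607 - 123) - 33622 = 1/10484 - 33622 = -352493047/10484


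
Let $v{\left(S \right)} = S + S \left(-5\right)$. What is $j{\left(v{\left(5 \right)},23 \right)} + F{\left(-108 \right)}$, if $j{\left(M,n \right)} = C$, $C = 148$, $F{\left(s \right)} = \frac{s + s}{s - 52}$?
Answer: $\frac{2987}{20} \approx 149.35$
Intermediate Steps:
$F{\left(s \right)} = \frac{2 s}{-52 + s}$
$v{\left(S \right)} = - 4 S$ ($v{\left(S \right)} = S - 5 S = - 4 S$)
$j{\left(M,n \right)} = 148$
$j{\left(v{\left(5 \right)},23 \right)} + F{\left(-108 \right)} = 148 + 2 \left(-108\right) \frac{1}{-52 - 108} = 148 + 2 \left(-108\right) \frac{1}{-160} = 148 + 2 \left(-108\right) \left(- \frac{1}{160}\right) = 148 + \frac{27}{20} = \frac{2987}{20}$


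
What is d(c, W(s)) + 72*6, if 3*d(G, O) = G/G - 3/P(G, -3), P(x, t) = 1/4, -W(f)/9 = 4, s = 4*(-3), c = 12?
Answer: 1285/3 ≈ 428.33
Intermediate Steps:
s = -12
W(f) = -36 (W(f) = -9*4 = -36)
P(x, t) = ¼
d(G, O) = -11/3 (d(G, O) = (G/G - 3/¼)/3 = (1 - 3*4)/3 = (1 - 12)/3 = (⅓)*(-11) = -11/3)
d(c, W(s)) + 72*6 = -11/3 + 72*6 = -11/3 + 432 = 1285/3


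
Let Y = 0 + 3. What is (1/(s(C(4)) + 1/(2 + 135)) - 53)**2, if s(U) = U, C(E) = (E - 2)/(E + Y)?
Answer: 194156356/78961 ≈ 2458.9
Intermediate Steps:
Y = 3
C(E) = (-2 + E)/(3 + E) (C(E) = (E - 2)/(E + 3) = (-2 + E)/(3 + E))
(1/(s(C(4)) + 1/(2 + 135)) - 53)**2 = (1/((-2 + 4)/(3 + 4) + 1/(2 + 135)) - 53)**2 = (1/(2/7 + 1/137) - 53)**2 = (1/(281/959) - 53)**2 = (959/281 - 53)**2 = (-13934/281)**2 = 194156356/78961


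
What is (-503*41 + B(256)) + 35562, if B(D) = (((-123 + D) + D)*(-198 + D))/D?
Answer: 1923473/128 ≈ 15027.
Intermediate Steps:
B(D) = (-198 + D)*(-123 + 2*D)/D (B(D) = ((-123 + 2*D)*(-198 + D))/D = ((-198 + D)*(-123 + 2*D))/D = (-198 + D)*(-123 + 2*D)/D)
(-503*41 + B(256)) + 35562 = (-503*41 + (-519 + 2*256 + 24354/256)) + 35562 = (-20623 + (-519 + 512 + 24354*(1/256))) + 35562 = (-20623 + (-519 + 512 + 12177/128)) + 35562 = (-20623 + 11281/128) + 35562 = -2628463/128 + 35562 = 1923473/128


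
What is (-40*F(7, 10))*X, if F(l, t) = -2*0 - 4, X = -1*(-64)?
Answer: 10240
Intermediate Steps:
X = 64
F(l, t) = -4 (F(l, t) = 0 - 4 = -4)
(-40*F(7, 10))*X = -40*(-4)*64 = 160*64 = 10240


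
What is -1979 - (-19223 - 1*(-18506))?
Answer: -1262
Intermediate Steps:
-1979 - (-19223 - 1*(-18506)) = -1979 - (-19223 + 18506) = -1979 - 1*(-717) = -1979 + 717 = -1262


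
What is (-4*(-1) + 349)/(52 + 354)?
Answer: 353/406 ≈ 0.86946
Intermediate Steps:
(-4*(-1) + 349)/(52 + 354) = (4 + 349)/406 = 353*(1/406) = 353/406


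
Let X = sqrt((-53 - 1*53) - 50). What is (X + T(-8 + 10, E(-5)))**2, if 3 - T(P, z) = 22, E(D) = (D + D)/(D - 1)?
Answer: 205 - 76*I*sqrt(39) ≈ 205.0 - 474.62*I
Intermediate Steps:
E(D) = 2*D/(-1 + D) (E(D) = (2*D)/(-1 + D) = 2*D/(-1 + D))
T(P, z) = -19 (T(P, z) = 3 - 1*22 = 3 - 22 = -19)
X = 2*I*sqrt(39) (X = sqrt((-53 - 53) - 50) = sqrt(-106 - 50) = sqrt(-156) = 2*I*sqrt(39) ≈ 12.49*I)
(X + T(-8 + 10, E(-5)))**2 = (2*I*sqrt(39) - 19)**2 = (-19 + 2*I*sqrt(39))**2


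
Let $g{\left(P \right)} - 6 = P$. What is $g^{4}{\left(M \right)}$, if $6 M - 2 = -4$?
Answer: $\frac{83521}{81} \approx 1031.1$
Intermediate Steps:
$M = - \frac{1}{3}$ ($M = \frac{1}{3} + \frac{1}{6} \left(-4\right) = \frac{1}{3} - \frac{2}{3} = - \frac{1}{3} \approx -0.33333$)
$g{\left(P \right)} = 6 + P$
$g^{4}{\left(M \right)} = \left(6 - \frac{1}{3}\right)^{4} = \left(\frac{17}{3}\right)^{4} = \frac{83521}{81}$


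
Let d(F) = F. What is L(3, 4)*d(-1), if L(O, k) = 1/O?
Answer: -⅓ ≈ -0.33333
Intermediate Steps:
L(3, 4)*d(-1) = -1/3 = (⅓)*(-1) = -⅓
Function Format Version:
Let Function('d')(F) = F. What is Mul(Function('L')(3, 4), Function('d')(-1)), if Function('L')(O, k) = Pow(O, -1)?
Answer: Rational(-1, 3) ≈ -0.33333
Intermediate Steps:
Mul(Function('L')(3, 4), Function('d')(-1)) = Mul(Pow(3, -1), -1) = Mul(Rational(1, 3), -1) = Rational(-1, 3)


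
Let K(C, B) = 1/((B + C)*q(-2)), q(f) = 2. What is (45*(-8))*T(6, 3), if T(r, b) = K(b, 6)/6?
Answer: -10/3 ≈ -3.3333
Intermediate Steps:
K(C, B) = 1/(2*(B + C)) (K(C, B) = 1/((B + C)*2) = (½)/(B + C) = 1/(2*(B + C)))
T(r, b) = 1/(12*(6 + b)) (T(r, b) = (1/(2*(6 + b)))/6 = (1/(2*(6 + b)))*(⅙) = 1/(12*(6 + b)))
(45*(-8))*T(6, 3) = (45*(-8))*(1/(12*(6 + 3))) = -30/9 = -360*1/108 = -10/3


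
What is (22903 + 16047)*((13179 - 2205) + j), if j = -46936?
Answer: -1400719900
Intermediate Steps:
(22903 + 16047)*((13179 - 2205) + j) = (22903 + 16047)*((13179 - 2205) - 46936) = 38950*(10974 - 46936) = 38950*(-35962) = -1400719900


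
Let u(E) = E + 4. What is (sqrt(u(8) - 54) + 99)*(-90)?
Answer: -8910 - 90*I*sqrt(42) ≈ -8910.0 - 583.27*I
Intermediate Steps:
u(E) = 4 + E
(sqrt(u(8) - 54) + 99)*(-90) = (sqrt((4 + 8) - 54) + 99)*(-90) = (sqrt(12 - 54) + 99)*(-90) = (sqrt(-42) + 99)*(-90) = (I*sqrt(42) + 99)*(-90) = (99 + I*sqrt(42))*(-90) = -8910 - 90*I*sqrt(42)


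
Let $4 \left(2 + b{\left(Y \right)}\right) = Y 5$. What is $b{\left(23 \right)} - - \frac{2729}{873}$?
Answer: $\frac{104327}{3492} \approx 29.876$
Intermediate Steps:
$b{\left(Y \right)} = -2 + \frac{5 Y}{4}$ ($b{\left(Y \right)} = -2 + \frac{Y 5}{4} = -2 + \frac{5 Y}{4}$)
$b{\left(23 \right)} - - \frac{2729}{873} = \left(-2 + \frac{5}{4} \cdot 23\right) - - \frac{2729}{873} = \left(-2 + \frac{115}{4}\right) - \left(-2729\right) \frac{1}{873} = \frac{107}{4} - - \frac{2729}{873} = \frac{107}{4} + \frac{2729}{873} = \frac{104327}{3492}$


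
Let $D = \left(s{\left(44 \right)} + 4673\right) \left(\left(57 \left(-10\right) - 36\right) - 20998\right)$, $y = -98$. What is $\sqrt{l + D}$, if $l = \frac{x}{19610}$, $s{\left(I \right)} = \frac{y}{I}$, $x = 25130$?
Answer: $\frac{i \sqrt{388041420843861}}{1961} \approx 10045.0 i$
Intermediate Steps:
$s{\left(I \right)} = - \frac{98}{I}$
$l = \frac{2513}{1961}$ ($l = \frac{25130}{19610} = 25130 \cdot \frac{1}{19610} = \frac{2513}{1961} \approx 1.2815$)
$D = -100907374$ ($D = \left(- \frac{98}{44} + 4673\right) \left(\left(57 \left(-10\right) - 36\right) - 20998\right) = \left(\left(-98\right) \frac{1}{44} + 4673\right) \left(\left(-570 - 36\right) - 20998\right) = \left(- \frac{49}{22} + 4673\right) \left(-606 - 20998\right) = \frac{102757}{22} \left(-21604\right) = -100907374$)
$\sqrt{l + D} = \sqrt{\frac{2513}{1961} - 100907374} = \sqrt{- \frac{197879357901}{1961}} = \frac{i \sqrt{388041420843861}}{1961}$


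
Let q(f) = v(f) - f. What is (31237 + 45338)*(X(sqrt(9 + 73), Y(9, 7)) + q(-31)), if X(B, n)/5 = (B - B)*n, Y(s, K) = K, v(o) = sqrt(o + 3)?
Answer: 2373825 + 153150*I*sqrt(7) ≈ 2.3738e+6 + 4.052e+5*I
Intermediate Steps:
v(o) = sqrt(3 + o)
q(f) = sqrt(3 + f) - f
X(B, n) = 0 (X(B, n) = 5*((B - B)*n) = 5*(0*n) = 5*0 = 0)
(31237 + 45338)*(X(sqrt(9 + 73), Y(9, 7)) + q(-31)) = (31237 + 45338)*(0 + (sqrt(3 - 31) - 1*(-31))) = 76575*(0 + (sqrt(-28) + 31)) = 76575*(0 + (2*I*sqrt(7) + 31)) = 76575*(0 + (31 + 2*I*sqrt(7))) = 76575*(31 + 2*I*sqrt(7)) = 2373825 + 153150*I*sqrt(7)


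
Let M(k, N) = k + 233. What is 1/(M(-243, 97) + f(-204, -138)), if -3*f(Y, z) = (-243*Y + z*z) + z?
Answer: -1/22836 ≈ -4.3790e-5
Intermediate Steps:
M(k, N) = 233 + k
f(Y, z) = 81*Y - z/3 - z²/3 (f(Y, z) = -((-243*Y + z*z) + z)/3 = -((-243*Y + z²) + z)/3 = -((z² - 243*Y) + z)/3 = -(z + z² - 243*Y)/3 = 81*Y - z/3 - z²/3)
1/(M(-243, 97) + f(-204, -138)) = 1/((233 - 243) + (81*(-204) - ⅓*(-138) - ⅓*(-138)²)) = 1/(-10 + (-16524 + 46 - ⅓*19044)) = 1/(-10 + (-16524 + 46 - 6348)) = 1/(-10 - 22826) = 1/(-22836) = -1/22836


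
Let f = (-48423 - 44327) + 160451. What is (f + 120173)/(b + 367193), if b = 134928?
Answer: 187874/502121 ≈ 0.37416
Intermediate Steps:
f = 67701 (f = -92750 + 160451 = 67701)
(f + 120173)/(b + 367193) = (67701 + 120173)/(134928 + 367193) = 187874/502121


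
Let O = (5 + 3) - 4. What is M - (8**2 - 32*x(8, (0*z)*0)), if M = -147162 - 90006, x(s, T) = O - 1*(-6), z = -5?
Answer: -236912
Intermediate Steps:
O = 4 (O = 8 - 4 = 4)
x(s, T) = 10 (x(s, T) = 4 - 1*(-6) = 4 + 6 = 10)
M = -237168
M - (8**2 - 32*x(8, (0*z)*0)) = -237168 - (8**2 - 32*10) = -237168 - (64 - 320) = -237168 - 1*(-256) = -237168 + 256 = -236912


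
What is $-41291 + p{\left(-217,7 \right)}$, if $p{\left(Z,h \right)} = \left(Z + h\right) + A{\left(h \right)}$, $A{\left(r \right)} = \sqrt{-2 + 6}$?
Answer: $-41499$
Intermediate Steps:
$A{\left(r \right)} = 2$ ($A{\left(r \right)} = \sqrt{4} = 2$)
$p{\left(Z,h \right)} = 2 + Z + h$ ($p{\left(Z,h \right)} = \left(Z + h\right) + 2 = 2 + Z + h$)
$-41291 + p{\left(-217,7 \right)} = -41291 + \left(2 - 217 + 7\right) = -41291 - 208 = -41499$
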